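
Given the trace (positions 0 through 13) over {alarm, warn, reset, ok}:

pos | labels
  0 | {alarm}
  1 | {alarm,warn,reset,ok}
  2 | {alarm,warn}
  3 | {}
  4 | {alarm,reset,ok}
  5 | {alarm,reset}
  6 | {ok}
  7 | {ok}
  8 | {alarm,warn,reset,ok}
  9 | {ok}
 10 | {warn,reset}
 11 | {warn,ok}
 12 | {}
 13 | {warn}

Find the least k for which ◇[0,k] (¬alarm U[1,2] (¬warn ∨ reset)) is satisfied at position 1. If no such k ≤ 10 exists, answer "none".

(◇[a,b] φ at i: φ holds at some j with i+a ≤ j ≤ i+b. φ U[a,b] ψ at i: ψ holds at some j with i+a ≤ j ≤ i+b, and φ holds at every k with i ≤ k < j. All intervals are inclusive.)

Scan j = 1,2,… for (¬alarm U[1,2] (¬warn ∨ reset)):
  j=1: fails
  j=2: fails
  j=3: holds
First hit at j=3, so smallest k = 3-1 = 2.

2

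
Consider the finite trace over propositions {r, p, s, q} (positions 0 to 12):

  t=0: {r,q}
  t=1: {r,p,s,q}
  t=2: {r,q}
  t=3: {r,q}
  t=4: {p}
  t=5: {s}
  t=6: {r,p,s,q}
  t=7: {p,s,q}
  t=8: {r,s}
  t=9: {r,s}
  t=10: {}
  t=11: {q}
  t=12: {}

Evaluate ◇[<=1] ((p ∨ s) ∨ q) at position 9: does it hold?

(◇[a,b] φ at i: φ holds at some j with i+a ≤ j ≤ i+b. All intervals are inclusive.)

Yes

Check ((p ∨ s) ∨ q) at each j in [9,10]:
  j=9: true
  j=10: false
Found at j=9 → formula holds.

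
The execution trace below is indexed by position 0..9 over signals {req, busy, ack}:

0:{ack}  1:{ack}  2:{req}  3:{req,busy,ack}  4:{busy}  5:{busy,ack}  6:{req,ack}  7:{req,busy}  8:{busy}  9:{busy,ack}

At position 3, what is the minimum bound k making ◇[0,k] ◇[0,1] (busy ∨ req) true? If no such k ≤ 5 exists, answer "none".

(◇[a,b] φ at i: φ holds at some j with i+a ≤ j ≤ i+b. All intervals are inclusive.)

Scan j = 3,4,… for ◇[0,1] (busy ∨ req):
  j=3: holds
First hit at j=3, so smallest k = 3-3 = 0.

0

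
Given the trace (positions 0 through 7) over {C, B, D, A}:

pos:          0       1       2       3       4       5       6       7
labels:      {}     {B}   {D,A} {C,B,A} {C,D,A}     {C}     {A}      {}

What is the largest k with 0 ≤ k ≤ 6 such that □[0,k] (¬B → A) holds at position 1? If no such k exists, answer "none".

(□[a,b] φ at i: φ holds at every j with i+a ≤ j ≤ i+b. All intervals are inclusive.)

3

(¬B → A) must hold from j=1 onward; find where it first fails.
  j=1: holds
  j=2: holds
  j=3: holds
  j=4: holds
  j=5: fails
Holds on [1,4], so largest k = 3.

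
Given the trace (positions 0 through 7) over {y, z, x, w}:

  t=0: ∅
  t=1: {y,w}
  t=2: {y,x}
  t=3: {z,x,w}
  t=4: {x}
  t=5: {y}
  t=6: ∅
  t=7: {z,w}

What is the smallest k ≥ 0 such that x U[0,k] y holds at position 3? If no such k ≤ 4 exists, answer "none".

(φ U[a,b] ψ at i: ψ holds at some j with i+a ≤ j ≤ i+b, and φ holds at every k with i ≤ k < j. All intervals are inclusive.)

2

Need earliest j ≥ 3 with y, and x at every k in [3,j-1].
  j=3: rhs fails.
  j=4: rhs fails.
  j=5: rhs holds; lhs holds on [3,4]. k = 2.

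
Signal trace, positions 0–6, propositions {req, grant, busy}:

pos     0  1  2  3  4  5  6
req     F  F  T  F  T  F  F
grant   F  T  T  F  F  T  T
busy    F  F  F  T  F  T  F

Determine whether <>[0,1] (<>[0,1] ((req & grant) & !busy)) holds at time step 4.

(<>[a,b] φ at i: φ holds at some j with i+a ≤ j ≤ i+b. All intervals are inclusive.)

Does not hold

Check <>[0,1] ((req & grant) & !busy) at each j in [4,5]:
  j=4: fails (none in [4,5])
  j=5: fails (none in [5,6])
No position in the window satisfies it → formula fails.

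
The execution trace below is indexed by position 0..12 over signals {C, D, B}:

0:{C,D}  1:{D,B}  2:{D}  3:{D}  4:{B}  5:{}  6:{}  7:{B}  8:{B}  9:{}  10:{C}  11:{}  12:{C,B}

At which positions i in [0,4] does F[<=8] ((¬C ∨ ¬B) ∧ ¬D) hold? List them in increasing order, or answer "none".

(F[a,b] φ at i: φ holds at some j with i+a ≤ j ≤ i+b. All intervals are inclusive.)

Evaluate at each i in [0,4]:
  i=0: ✓ (witness j=4)
  i=1: ✓ (witness j=4)
  i=2: ✓ (witness j=4)
  i=3: ✓ (witness j=4)
  i=4: ✓ (witness j=4)

0, 1, 2, 3, 4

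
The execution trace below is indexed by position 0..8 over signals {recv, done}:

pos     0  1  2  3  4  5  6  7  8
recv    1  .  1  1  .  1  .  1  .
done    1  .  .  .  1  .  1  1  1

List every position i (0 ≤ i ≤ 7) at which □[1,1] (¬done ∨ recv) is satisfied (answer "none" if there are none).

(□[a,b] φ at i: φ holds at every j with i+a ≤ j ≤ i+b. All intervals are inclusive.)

0, 1, 2, 4, 6

Evaluate at each i in [0,7]:
  i=0: ✓ (all of [1,1])
  i=1: ✓ (all of [2,2])
  i=2: ✓ (all of [3,3])
  i=3: ✗ (fails at j=4)
  i=4: ✓ (all of [5,5])
  i=5: ✗ (fails at j=6)
  i=6: ✓ (all of [7,7])
  i=7: ✗ (fails at j=8)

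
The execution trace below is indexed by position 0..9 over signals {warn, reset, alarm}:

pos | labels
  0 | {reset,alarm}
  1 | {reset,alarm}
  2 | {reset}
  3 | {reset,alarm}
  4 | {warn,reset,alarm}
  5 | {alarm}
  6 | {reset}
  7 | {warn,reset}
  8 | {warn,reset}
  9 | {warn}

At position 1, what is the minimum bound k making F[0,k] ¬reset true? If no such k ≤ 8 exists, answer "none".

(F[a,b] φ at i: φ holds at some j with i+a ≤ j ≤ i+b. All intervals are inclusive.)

Scan j = 1,2,… for ¬reset:
  j=1: fails
  j=2: fails
  j=3: fails
  j=4: fails
  j=5: holds
First hit at j=5, so smallest k = 5-1 = 4.

4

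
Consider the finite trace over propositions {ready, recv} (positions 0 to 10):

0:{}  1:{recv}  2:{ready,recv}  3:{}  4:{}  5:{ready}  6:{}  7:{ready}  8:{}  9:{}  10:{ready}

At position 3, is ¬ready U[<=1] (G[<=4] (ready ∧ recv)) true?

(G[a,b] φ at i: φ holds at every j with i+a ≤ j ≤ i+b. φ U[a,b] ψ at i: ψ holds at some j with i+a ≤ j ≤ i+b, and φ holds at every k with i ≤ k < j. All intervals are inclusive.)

No

Need some j in [3,4] with G[<=4] (ready ∧ recv), and ¬ready at every k in [3,j-1].
  j=3: G[<=4] (ready ∧ recv) — fails at 3.
  j=4: G[<=4] (ready ∧ recv) — fails at 4.
No j in the window works → until fails.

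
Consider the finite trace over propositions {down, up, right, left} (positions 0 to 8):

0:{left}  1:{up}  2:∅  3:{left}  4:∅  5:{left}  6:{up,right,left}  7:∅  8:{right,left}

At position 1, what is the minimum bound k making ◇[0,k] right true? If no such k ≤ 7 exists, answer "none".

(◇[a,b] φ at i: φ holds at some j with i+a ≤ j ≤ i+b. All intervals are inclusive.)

5

Scan j = 1,2,… for right:
  j=1: fails
  j=2: fails
  j=3: fails
  j=4: fails
  j=5: fails
  j=6: holds
First hit at j=6, so smallest k = 6-1 = 5.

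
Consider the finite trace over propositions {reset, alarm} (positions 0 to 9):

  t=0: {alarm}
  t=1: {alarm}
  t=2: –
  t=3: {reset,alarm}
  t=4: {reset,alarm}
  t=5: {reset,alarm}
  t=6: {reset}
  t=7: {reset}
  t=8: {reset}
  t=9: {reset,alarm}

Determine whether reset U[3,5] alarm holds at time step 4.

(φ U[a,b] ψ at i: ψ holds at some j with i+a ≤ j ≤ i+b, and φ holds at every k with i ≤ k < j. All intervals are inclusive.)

Need some j in [7,9] with alarm, and reset at every k in [4,j-1].
  j=7: alarm false.
  j=8: alarm false.
  j=9: alarm holds; reset holds at every k in [4,8] → satisfied.

Holds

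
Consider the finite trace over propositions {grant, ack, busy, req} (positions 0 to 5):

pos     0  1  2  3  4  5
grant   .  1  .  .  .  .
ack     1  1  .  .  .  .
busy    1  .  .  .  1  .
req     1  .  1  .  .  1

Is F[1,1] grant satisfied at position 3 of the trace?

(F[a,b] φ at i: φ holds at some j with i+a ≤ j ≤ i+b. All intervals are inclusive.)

Check grant at each j in [4,4]:
  j=4: false
No position in the window satisfies it → formula fails.

Does not hold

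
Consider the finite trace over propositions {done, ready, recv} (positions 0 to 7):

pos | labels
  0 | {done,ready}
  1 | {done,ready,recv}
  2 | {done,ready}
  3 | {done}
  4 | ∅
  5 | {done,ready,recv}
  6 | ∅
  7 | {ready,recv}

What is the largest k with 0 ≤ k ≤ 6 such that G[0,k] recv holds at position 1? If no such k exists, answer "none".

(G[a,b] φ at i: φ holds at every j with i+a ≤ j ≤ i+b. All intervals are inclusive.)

recv must hold from j=1 onward; find where it first fails.
  j=1: holds
  j=2: fails
Holds on [1,1], so largest k = 0.

0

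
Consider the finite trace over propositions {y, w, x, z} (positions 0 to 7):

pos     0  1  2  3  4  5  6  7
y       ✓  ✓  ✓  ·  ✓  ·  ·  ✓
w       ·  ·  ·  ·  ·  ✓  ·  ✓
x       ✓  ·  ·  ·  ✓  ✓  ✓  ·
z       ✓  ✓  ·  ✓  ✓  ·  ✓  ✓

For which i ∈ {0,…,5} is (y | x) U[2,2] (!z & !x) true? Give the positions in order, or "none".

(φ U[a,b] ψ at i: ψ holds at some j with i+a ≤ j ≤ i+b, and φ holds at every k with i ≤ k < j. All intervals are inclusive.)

0

Evaluate at each i in [0,5]:
  i=0: ✓ (rhs at j=2; lhs holds on [0,1])
  i=1: ✗ (no rhs in [3,3])
  i=2: ✗ (no rhs in [4,4])
  i=3: ✗ (no rhs in [5,5])
  i=4: ✗ (no rhs in [6,6])
  i=5: ✗ (no rhs in [7,7])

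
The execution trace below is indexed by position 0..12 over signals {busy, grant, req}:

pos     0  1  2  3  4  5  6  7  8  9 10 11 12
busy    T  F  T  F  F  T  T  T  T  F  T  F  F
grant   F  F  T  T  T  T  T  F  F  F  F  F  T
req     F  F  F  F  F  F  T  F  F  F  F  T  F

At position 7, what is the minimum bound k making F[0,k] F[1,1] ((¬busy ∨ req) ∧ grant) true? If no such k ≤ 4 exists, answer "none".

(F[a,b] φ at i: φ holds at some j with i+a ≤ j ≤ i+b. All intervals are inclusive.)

4

Scan j = 7,8,… for F[1,1] ((¬busy ∨ req) ∧ grant):
  j=7: fails
  j=8: fails
  j=9: fails
  j=10: fails
  j=11: holds
First hit at j=11, so smallest k = 11-7 = 4.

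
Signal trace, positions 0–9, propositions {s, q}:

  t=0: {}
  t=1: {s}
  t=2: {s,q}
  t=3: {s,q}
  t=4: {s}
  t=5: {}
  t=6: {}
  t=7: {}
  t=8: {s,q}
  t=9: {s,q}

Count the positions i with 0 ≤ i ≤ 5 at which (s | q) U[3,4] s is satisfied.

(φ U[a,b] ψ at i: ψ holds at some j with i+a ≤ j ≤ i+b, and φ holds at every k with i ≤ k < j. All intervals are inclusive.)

1

Evaluate at each i in [0,5]:
  i=0: ✗ (lhs fails at k=0 before rhs at j=3)
  i=1: ✓ (rhs at j=4; lhs holds on [1,3])
  i=2: ✗ (no rhs in [5,6])
  i=3: ✗ (no rhs in [6,7])
  i=4: ✗ (lhs fails at k=5 before rhs at j=8)
  i=5: ✗ (lhs fails at k=5 before rhs at j=8)
Positions where it holds: {1} → 1.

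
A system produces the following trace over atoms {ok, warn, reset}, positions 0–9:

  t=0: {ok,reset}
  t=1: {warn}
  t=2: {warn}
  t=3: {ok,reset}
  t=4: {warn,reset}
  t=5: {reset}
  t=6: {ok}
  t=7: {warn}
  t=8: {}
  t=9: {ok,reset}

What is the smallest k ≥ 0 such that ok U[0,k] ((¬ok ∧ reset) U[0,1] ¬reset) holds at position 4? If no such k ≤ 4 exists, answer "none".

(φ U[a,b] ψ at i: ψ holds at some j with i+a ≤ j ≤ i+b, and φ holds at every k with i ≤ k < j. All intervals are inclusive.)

none

Need earliest j ≥ 4 with ((¬ok ∧ reset) U[0,1] ¬reset), and ok at every k in [4,j-1].
  j=4: rhs fails.
  j=5: rhs holds but lhs fails at k=4.
  j=6: rhs holds but lhs fails at k=4.
  j=7: rhs holds but lhs fails at k=4.
  j=8: rhs holds but lhs fails at k=4.
No witness within the range → none.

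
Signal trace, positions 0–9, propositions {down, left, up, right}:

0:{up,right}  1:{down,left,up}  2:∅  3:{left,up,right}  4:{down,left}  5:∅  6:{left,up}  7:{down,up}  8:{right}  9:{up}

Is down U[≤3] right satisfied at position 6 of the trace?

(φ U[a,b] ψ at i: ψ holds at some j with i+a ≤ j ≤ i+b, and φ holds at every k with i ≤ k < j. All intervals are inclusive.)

No

Need some j in [6,9] with right, and down at every k in [6,j-1].
  j=6: right false.
  j=7: right false.
  j=8: right holds, but down fails at k=6 → not this j.
  j=9: right false.
No j in the window works → until fails.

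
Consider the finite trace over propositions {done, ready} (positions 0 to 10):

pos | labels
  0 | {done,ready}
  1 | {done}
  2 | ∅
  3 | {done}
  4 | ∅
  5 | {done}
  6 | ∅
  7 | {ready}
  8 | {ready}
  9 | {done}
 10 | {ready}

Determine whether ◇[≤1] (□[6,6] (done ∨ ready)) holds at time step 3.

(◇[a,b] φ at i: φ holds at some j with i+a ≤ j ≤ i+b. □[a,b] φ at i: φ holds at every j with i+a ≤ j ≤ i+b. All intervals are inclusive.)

Holds

Check □[6,6] (done ∨ ready) at each j in [3,4]:
  j=3: holds on [9,9]
  j=4: holds on [10,10]
Found at j=3 → formula holds.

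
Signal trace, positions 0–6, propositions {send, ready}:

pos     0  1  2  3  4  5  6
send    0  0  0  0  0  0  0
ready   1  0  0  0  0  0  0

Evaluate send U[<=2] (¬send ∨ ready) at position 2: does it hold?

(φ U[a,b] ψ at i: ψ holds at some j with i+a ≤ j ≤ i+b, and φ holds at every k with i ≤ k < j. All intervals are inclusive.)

Holds

Need some j in [2,4] with (¬send ∨ ready), and send at every k in [2,j-1].
  j=2: (¬send ∨ ready) holds; no prefix to check → satisfied.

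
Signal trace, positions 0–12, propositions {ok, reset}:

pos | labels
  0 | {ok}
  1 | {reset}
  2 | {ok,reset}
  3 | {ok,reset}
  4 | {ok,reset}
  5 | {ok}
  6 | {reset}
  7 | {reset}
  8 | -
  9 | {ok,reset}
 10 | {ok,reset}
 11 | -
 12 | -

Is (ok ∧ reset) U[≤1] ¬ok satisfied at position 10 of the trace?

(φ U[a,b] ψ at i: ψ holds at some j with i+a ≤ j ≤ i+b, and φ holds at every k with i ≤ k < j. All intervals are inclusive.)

Need some j in [10,11] with ¬ok, and (ok ∧ reset) at every k in [10,j-1].
  j=10: ¬ok false.
  j=11: ¬ok holds; (ok ∧ reset) holds at every k in [10,10] → satisfied.

Holds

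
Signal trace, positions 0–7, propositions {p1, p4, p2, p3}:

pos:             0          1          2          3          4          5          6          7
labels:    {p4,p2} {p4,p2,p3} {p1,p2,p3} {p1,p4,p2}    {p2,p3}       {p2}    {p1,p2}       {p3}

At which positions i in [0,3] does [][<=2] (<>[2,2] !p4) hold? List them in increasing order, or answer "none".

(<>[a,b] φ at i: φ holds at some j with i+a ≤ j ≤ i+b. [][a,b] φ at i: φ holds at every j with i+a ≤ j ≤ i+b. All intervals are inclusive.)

Evaluate at each i in [0,3]:
  i=0: ✗ (fails at j=1)
  i=1: ✗ (fails at j=1)
  i=2: ✓ (all of [2,4])
  i=3: ✓ (all of [3,5])

2, 3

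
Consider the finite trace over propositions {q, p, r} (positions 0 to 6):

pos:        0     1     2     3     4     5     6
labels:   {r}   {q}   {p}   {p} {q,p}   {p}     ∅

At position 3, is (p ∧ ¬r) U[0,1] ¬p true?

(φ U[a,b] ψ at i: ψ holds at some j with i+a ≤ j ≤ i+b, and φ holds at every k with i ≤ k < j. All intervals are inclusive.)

No

Need some j in [3,4] with ¬p, and (p ∧ ¬r) at every k in [3,j-1].
  j=3: ¬p false.
  j=4: ¬p false.
No j in the window works → until fails.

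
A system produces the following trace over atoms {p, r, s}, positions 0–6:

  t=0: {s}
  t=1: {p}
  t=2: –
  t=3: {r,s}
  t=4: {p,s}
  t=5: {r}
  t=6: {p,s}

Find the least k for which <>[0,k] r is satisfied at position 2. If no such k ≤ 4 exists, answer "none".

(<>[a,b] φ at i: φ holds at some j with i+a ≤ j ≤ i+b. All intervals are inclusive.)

Scan j = 2,3,… for r:
  j=2: fails
  j=3: holds
First hit at j=3, so smallest k = 3-2 = 1.

1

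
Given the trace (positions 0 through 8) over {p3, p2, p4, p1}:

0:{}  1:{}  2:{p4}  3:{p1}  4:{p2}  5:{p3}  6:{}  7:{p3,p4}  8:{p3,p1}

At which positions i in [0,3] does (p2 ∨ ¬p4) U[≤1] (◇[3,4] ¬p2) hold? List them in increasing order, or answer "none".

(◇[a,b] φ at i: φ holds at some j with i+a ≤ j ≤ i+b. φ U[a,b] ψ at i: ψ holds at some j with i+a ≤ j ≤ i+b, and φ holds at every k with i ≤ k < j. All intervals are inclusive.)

0, 1, 2, 3

Evaluate at each i in [0,3]:
  i=0: ✓ (rhs at j=0)
  i=1: ✓ (rhs at j=1)
  i=2: ✓ (rhs at j=2)
  i=3: ✓ (rhs at j=3)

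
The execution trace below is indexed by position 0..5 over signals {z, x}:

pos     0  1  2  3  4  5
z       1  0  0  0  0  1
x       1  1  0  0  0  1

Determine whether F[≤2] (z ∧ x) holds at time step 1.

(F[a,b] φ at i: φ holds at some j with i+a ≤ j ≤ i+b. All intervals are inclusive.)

Check (z ∧ x) at each j in [1,3]:
  j=1: false
  j=2: false
  j=3: false
No position in the window satisfies it → formula fails.

False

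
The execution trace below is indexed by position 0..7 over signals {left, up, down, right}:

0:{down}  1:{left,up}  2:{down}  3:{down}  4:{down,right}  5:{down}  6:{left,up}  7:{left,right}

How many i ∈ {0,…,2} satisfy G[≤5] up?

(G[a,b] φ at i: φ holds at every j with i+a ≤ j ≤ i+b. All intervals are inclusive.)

0

Evaluate at each i in [0,2]:
  i=0: ✗ (fails at j=0)
  i=1: ✗ (fails at j=2)
  i=2: ✗ (fails at j=2)
Positions where it holds: {} → 0.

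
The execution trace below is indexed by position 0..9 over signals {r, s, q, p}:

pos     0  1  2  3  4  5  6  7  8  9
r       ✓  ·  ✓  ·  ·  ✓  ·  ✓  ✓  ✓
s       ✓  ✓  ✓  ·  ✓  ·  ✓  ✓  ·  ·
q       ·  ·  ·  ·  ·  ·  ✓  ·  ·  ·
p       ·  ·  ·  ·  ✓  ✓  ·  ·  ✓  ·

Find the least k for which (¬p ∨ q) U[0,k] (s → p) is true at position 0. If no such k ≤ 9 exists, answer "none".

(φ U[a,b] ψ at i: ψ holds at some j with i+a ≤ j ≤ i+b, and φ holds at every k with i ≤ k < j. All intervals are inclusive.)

3

Need earliest j ≥ 0 with (s → p), and (¬p ∨ q) at every k in [0,j-1].
  j=0: rhs fails.
  j=1: rhs fails.
  j=2: rhs fails.
  j=3: rhs holds; lhs holds on [0,2]. k = 3.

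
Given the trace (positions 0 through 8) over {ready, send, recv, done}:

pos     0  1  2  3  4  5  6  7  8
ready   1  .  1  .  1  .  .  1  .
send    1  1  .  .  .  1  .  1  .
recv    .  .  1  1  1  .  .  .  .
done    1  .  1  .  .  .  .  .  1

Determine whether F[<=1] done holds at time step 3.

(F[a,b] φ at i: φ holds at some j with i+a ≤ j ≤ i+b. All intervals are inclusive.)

Check done at each j in [3,4]:
  j=3: false
  j=4: false
No position in the window satisfies it → formula fails.

Does not hold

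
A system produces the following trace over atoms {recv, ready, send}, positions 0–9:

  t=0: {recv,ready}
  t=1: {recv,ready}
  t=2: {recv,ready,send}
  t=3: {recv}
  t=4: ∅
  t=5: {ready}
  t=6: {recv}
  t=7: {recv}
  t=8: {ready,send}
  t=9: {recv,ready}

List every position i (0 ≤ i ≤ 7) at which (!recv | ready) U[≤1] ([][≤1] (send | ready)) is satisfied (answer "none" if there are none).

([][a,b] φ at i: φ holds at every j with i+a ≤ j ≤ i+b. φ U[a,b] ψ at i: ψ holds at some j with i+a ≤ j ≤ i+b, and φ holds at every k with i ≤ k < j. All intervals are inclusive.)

Evaluate at each i in [0,7]:
  i=0: ✓ (rhs at j=0)
  i=1: ✓ (rhs at j=1)
  i=2: ✗ (no rhs in [2,3])
  i=3: ✗ (no rhs in [3,4])
  i=4: ✗ (no rhs in [4,5])
  i=5: ✗ (no rhs in [5,6])
  i=6: ✗ (no rhs in [6,7])
  i=7: ✗ (lhs fails at k=7 before rhs at j=8)

0, 1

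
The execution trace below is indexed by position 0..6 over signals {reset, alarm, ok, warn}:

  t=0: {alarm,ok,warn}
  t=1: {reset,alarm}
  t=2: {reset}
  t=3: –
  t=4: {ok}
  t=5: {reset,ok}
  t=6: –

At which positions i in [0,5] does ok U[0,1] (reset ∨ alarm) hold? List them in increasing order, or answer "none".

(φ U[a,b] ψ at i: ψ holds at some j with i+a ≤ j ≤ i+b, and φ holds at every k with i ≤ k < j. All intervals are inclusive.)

0, 1, 2, 4, 5

Evaluate at each i in [0,5]:
  i=0: ✓ (rhs at j=0)
  i=1: ✓ (rhs at j=1)
  i=2: ✓ (rhs at j=2)
  i=3: ✗ (no rhs in [3,4])
  i=4: ✓ (rhs at j=5; lhs holds on [4,4])
  i=5: ✓ (rhs at j=5)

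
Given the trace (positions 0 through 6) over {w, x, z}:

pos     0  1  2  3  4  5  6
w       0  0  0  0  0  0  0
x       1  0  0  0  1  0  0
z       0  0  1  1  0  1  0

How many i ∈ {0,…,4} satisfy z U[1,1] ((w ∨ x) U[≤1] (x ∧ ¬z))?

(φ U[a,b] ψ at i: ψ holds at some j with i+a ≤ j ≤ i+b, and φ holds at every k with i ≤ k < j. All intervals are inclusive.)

1

Evaluate at each i in [0,4]:
  i=0: ✗ (no rhs in [1,1])
  i=1: ✗ (no rhs in [2,2])
  i=2: ✗ (no rhs in [3,3])
  i=3: ✓ (rhs at j=4; lhs holds on [3,3])
  i=4: ✗ (no rhs in [5,5])
Positions where it holds: {3} → 1.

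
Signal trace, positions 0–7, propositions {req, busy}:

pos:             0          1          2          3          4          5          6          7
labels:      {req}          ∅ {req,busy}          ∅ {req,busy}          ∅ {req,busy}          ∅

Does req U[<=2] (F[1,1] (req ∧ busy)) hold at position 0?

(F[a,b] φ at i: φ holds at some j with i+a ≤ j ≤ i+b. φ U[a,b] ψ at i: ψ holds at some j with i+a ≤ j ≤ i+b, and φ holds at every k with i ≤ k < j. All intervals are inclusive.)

Need some j in [0,2] with F[1,1] (req ∧ busy), and req at every k in [0,j-1].
  j=0: F[1,1] (req ∧ busy) — fails (none in [1,1]).
  j=1: F[1,1] (req ∧ busy) holds; req holds at every k in [0,0] → satisfied.

True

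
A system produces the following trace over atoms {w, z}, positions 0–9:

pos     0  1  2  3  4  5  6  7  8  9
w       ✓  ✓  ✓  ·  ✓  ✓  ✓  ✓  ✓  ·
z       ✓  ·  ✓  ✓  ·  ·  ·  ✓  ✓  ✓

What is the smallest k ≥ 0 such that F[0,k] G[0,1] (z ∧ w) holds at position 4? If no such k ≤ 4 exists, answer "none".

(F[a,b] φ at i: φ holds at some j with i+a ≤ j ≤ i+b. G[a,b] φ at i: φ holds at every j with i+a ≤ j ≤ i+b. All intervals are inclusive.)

Scan j = 4,5,… for G[0,1] (z ∧ w):
  j=4: fails
  j=5: fails
  j=6: fails
  j=7: holds
First hit at j=7, so smallest k = 7-4 = 3.

3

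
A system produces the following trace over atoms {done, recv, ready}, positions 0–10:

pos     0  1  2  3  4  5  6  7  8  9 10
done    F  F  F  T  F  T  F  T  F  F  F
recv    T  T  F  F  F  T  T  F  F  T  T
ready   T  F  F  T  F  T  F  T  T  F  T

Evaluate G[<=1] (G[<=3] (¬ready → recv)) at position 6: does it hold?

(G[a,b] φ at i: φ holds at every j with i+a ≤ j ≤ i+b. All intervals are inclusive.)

Check G[<=3] (¬ready → recv) at every j in [6,7]:
  j=6: holds on [6,9]
  j=7: holds on [7,10]
All positions satisfy it → formula holds.

Yes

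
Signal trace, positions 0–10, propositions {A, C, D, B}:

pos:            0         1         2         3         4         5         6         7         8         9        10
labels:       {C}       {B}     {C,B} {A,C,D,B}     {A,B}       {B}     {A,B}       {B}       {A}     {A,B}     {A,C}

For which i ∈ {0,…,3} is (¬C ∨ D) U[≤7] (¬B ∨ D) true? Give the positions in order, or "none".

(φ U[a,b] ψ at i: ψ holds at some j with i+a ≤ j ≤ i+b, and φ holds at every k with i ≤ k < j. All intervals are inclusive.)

Evaluate at each i in [0,3]:
  i=0: ✓ (rhs at j=0)
  i=1: ✗ (lhs fails at k=2 before rhs at j=3)
  i=2: ✗ (lhs fails at k=2 before rhs at j=3)
  i=3: ✓ (rhs at j=3)

0, 3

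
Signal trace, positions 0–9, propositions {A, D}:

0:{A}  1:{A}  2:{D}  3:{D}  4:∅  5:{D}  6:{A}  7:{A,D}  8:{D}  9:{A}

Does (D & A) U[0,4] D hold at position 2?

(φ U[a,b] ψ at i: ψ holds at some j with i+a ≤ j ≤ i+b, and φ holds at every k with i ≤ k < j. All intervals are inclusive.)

True

Need some j in [2,6] with D, and (D & A) at every k in [2,j-1].
  j=2: D holds; no prefix to check → satisfied.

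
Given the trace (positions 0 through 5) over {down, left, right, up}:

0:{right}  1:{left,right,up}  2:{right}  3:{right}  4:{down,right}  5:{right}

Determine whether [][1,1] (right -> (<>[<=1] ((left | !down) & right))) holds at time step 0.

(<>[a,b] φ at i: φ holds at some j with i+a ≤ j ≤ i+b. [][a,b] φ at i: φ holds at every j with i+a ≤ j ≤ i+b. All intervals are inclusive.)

Check (right -> (<>[<=1] ((left | !down) & right))) at every j in [1,1]:
  j=1: antecedent true; consequent holds (witness at 1) → ✓
All positions satisfy it → formula holds.

True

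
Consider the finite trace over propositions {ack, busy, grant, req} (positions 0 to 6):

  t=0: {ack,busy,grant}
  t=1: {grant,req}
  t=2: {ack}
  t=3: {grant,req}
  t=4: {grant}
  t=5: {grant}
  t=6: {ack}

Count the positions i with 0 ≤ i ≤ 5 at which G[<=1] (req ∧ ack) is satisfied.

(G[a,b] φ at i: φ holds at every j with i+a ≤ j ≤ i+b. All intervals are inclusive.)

0

Evaluate at each i in [0,5]:
  i=0: ✗ (fails at j=0)
  i=1: ✗ (fails at j=1)
  i=2: ✗ (fails at j=2)
  i=3: ✗ (fails at j=3)
  i=4: ✗ (fails at j=4)
  i=5: ✗ (fails at j=5)
Positions where it holds: {} → 0.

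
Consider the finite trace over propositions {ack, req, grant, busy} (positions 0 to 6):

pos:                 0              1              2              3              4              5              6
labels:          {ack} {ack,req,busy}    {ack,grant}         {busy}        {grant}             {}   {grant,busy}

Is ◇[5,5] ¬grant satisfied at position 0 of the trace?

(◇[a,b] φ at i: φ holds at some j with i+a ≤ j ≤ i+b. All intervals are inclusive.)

Check ¬grant at each j in [5,5]:
  j=5: true
Found at j=5 → formula holds.

True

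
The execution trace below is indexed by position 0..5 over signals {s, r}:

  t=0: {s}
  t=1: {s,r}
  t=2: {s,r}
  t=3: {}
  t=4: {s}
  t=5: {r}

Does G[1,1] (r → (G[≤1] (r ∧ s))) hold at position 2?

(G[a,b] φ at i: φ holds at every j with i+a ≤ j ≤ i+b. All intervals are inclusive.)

Check (r → (G[≤1] (r ∧ s))) at every j in [3,3]:
  j=3: antecedent false → ✓
All positions satisfy it → formula holds.

Holds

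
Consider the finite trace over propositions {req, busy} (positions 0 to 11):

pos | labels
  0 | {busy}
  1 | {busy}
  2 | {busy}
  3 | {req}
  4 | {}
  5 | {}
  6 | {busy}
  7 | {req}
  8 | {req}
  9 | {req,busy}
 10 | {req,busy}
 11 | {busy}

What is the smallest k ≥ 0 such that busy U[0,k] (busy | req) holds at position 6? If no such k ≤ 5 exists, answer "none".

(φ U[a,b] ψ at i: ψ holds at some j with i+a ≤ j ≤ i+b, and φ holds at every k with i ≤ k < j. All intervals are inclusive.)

Need earliest j ≥ 6 with (busy | req), and busy at every k in [6,j-1].
  j=6: rhs holds (empty prefix). k = 0.

0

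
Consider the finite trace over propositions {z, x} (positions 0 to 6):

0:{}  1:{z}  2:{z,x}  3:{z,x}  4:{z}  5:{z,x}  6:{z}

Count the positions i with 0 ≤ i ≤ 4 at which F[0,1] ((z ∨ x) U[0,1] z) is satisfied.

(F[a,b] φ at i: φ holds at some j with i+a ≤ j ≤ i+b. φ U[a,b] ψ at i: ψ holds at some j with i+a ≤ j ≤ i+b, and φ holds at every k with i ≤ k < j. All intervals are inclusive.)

5

Evaluate at each i in [0,4]:
  i=0: ✓ (witness j=1)
  i=1: ✓ (witness j=1)
  i=2: ✓ (witness j=2)
  i=3: ✓ (witness j=3)
  i=4: ✓ (witness j=4)
Positions where it holds: {0, 1, 2, 3, 4} → 5.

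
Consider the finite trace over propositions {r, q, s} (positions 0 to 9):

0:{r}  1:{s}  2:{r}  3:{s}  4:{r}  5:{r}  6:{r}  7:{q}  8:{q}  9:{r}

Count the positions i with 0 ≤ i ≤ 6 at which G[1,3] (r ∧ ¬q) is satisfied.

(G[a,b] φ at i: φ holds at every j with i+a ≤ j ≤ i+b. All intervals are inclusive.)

Evaluate at each i in [0,6]:
  i=0: ✗ (fails at j=1)
  i=1: ✗ (fails at j=3)
  i=2: ✗ (fails at j=3)
  i=3: ✓ (all of [4,6])
  i=4: ✗ (fails at j=7)
  i=5: ✗ (fails at j=7)
  i=6: ✗ (fails at j=7)
Positions where it holds: {3} → 1.

1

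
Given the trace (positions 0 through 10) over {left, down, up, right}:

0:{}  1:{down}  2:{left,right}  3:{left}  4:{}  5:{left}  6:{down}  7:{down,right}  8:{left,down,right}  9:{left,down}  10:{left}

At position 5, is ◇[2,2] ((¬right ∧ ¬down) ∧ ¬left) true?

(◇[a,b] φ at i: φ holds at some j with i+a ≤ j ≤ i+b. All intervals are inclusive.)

False

Check ((¬right ∧ ¬down) ∧ ¬left) at each j in [7,7]:
  j=7: false
No position in the window satisfies it → formula fails.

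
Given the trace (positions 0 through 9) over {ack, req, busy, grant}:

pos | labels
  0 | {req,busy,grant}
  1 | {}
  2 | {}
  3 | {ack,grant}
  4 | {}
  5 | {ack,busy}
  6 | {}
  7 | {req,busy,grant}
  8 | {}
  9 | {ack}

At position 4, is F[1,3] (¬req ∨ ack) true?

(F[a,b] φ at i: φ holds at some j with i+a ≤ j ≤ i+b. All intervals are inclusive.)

Check (¬req ∨ ack) at each j in [5,7]:
  j=5: true
  j=6: true
  j=7: false
Found at j=5 → formula holds.

Yes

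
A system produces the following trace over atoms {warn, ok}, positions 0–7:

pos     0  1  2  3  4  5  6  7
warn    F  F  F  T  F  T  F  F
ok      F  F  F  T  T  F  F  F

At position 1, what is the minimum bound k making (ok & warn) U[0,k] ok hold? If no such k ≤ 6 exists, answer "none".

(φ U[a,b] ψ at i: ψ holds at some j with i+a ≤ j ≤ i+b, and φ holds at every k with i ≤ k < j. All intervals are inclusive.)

none

Need earliest j ≥ 1 with ok, and (ok & warn) at every k in [1,j-1].
  j=1: rhs fails.
  j=2: rhs fails.
  j=3: rhs holds but lhs fails at k=1.
  j=4: rhs holds but lhs fails at k=1.
  j=5: rhs fails.
  j=6: rhs fails.
  j=7: rhs fails.
No witness within the range → none.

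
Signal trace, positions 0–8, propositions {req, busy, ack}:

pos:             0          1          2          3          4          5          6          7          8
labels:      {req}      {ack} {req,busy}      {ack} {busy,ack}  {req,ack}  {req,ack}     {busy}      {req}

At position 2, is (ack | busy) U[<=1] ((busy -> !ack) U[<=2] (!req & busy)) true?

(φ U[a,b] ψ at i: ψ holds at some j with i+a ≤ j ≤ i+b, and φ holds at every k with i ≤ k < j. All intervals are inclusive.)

Need some j in [2,3] with ((busy -> !ack) U[<=2] (!req & busy)), and (ack | busy) at every k in [2,j-1].
  j=2: ((busy -> !ack) U[<=2] (!req & busy)) holds; no prefix to check → satisfied.

Yes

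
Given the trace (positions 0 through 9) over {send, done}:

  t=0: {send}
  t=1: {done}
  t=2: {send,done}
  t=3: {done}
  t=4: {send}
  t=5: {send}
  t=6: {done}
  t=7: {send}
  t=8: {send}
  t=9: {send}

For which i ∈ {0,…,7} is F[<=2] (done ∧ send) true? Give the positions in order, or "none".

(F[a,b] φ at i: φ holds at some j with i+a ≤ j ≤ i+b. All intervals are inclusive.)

0, 1, 2

Evaluate at each i in [0,7]:
  i=0: ✓ (witness j=2)
  i=1: ✓ (witness j=2)
  i=2: ✓ (witness j=2)
  i=3: ✗ (none in [3,5])
  i=4: ✗ (none in [4,6])
  i=5: ✗ (none in [5,7])
  i=6: ✗ (none in [6,8])
  i=7: ✗ (none in [7,9])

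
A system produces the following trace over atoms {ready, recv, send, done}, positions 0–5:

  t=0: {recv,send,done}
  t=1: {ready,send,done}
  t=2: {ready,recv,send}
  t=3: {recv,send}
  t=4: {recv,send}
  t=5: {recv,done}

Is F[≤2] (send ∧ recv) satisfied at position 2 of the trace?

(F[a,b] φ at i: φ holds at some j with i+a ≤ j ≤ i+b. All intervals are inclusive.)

Check (send ∧ recv) at each j in [2,4]:
  j=2: true
  j=3: true
  j=4: true
Found at j=2 → formula holds.

True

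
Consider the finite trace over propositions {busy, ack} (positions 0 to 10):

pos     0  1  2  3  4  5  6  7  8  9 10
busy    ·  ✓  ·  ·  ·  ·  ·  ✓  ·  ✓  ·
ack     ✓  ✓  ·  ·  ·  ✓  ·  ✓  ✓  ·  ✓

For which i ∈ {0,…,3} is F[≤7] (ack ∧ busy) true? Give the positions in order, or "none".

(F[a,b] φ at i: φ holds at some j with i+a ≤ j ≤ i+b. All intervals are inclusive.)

Evaluate at each i in [0,3]:
  i=0: ✓ (witness j=1)
  i=1: ✓ (witness j=1)
  i=2: ✓ (witness j=7)
  i=3: ✓ (witness j=7)

0, 1, 2, 3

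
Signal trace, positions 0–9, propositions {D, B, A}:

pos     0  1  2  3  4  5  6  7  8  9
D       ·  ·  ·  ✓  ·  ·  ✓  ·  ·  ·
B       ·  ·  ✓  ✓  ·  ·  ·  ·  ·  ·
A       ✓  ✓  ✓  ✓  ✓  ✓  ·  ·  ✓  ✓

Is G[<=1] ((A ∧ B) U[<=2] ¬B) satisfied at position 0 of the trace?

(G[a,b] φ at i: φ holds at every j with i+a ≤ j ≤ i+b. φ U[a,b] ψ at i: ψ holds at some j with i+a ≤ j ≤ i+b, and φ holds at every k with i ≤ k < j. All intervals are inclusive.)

Check ((A ∧ B) U[<=2] ¬B) at every j in [0,1]:
  j=0: holds
  j=1: holds
All positions satisfy it → formula holds.

Holds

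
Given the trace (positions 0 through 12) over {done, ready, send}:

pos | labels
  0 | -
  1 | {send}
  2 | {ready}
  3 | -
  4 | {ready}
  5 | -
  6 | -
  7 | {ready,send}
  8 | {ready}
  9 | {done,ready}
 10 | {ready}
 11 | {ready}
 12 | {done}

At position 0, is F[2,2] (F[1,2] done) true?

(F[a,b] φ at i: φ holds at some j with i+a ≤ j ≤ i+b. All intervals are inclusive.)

Does not hold

Check F[1,2] done at each j in [2,2]:
  j=2: fails (none in [3,4])
No position in the window satisfies it → formula fails.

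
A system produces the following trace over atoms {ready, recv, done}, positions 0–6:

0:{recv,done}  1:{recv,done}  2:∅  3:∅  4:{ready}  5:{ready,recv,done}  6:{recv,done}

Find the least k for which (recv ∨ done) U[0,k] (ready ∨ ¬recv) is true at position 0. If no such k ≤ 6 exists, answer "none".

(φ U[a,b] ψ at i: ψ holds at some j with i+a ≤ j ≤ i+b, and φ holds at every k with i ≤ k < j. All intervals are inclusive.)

Need earliest j ≥ 0 with (ready ∨ ¬recv), and (recv ∨ done) at every k in [0,j-1].
  j=0: rhs fails.
  j=1: rhs fails.
  j=2: rhs holds; lhs holds on [0,1]. k = 2.

2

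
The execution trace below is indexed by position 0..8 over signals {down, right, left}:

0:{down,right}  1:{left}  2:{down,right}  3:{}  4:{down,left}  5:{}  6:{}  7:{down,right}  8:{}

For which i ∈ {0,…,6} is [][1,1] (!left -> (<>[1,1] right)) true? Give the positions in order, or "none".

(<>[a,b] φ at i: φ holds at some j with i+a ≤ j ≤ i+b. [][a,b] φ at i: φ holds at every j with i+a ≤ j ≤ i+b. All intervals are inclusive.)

0, 3, 5

Evaluate at each i in [0,6]:
  i=0: ✓ (all of [1,1])
  i=1: ✗ (fails at j=2)
  i=2: ✗ (fails at j=3)
  i=3: ✓ (all of [4,4])
  i=4: ✗ (fails at j=5)
  i=5: ✓ (all of [6,6])
  i=6: ✗ (fails at j=7)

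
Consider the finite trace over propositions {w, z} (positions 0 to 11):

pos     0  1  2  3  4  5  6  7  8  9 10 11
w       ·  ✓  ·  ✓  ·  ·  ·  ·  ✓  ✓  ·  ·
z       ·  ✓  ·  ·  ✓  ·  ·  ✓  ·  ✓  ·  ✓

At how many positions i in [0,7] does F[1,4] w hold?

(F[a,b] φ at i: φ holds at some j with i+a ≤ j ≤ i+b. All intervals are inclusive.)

7

Evaluate at each i in [0,7]:
  i=0: ✓ (witness j=1)
  i=1: ✓ (witness j=3)
  i=2: ✓ (witness j=3)
  i=3: ✗ (none in [4,7])
  i=4: ✓ (witness j=8)
  i=5: ✓ (witness j=8)
  i=6: ✓ (witness j=8)
  i=7: ✓ (witness j=8)
Positions where it holds: {0, 1, 2, 4, 5, 6, 7} → 7.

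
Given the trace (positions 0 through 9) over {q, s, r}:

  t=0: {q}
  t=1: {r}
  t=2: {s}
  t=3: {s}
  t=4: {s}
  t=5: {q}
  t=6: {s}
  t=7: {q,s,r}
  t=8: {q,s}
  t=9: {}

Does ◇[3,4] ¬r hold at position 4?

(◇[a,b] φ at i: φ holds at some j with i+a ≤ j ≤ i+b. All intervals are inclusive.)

Yes

Check ¬r at each j in [7,8]:
  j=7: false
  j=8: true
Found at j=8 → formula holds.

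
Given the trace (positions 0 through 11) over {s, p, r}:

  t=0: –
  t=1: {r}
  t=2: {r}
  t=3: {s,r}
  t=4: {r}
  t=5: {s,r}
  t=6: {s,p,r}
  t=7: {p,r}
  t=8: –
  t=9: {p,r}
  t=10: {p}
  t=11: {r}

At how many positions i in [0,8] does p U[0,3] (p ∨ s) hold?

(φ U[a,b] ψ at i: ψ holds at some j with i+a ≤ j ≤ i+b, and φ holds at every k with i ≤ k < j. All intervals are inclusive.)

4

Evaluate at each i in [0,8]:
  i=0: ✗ (lhs fails at k=0 before rhs at j=3)
  i=1: ✗ (lhs fails at k=1 before rhs at j=3)
  i=2: ✗ (lhs fails at k=2 before rhs at j=3)
  i=3: ✓ (rhs at j=3)
  i=4: ✗ (lhs fails at k=4 before rhs at j=5)
  i=5: ✓ (rhs at j=5)
  i=6: ✓ (rhs at j=6)
  i=7: ✓ (rhs at j=7)
  i=8: ✗ (lhs fails at k=8 before rhs at j=9)
Positions where it holds: {3, 5, 6, 7} → 4.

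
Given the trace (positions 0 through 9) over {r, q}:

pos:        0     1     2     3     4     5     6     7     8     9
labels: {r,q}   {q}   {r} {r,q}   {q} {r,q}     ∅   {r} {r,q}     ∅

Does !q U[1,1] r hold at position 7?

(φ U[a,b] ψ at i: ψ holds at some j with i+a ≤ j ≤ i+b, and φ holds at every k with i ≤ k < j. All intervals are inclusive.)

Yes

Need some j in [8,8] with r, and !q at every k in [7,j-1].
  j=8: r holds; !q holds at every k in [7,7] → satisfied.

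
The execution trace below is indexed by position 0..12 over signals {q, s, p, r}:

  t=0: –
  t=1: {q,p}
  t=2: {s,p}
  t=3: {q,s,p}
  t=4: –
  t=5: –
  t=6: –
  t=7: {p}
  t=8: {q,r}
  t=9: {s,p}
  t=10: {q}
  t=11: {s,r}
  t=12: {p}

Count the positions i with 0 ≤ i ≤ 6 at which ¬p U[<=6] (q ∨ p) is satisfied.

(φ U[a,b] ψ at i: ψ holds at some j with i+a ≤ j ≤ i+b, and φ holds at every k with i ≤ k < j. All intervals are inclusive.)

Evaluate at each i in [0,6]:
  i=0: ✓ (rhs at j=1; lhs holds on [0,0])
  i=1: ✓ (rhs at j=1)
  i=2: ✓ (rhs at j=2)
  i=3: ✓ (rhs at j=3)
  i=4: ✓ (rhs at j=7; lhs holds on [4,6])
  i=5: ✓ (rhs at j=7; lhs holds on [5,6])
  i=6: ✓ (rhs at j=7; lhs holds on [6,6])
Positions where it holds: {0, 1, 2, 3, 4, 5, 6} → 7.

7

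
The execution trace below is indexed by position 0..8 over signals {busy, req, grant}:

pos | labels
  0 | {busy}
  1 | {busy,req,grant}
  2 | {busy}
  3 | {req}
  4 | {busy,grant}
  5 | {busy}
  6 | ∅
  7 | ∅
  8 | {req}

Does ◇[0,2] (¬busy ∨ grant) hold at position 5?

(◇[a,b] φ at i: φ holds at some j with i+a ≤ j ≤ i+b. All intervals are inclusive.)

Check (¬busy ∨ grant) at each j in [5,7]:
  j=5: false
  j=6: true
  j=7: true
Found at j=6 → formula holds.

Holds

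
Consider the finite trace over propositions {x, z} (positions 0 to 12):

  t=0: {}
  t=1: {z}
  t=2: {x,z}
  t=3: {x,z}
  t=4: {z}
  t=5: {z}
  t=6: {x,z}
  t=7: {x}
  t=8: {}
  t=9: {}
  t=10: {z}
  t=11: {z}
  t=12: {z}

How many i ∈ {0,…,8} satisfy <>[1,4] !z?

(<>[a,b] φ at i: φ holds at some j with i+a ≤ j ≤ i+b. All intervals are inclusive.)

6

Evaluate at each i in [0,8]:
  i=0: ✗ (none in [1,4])
  i=1: ✗ (none in [2,5])
  i=2: ✗ (none in [3,6])
  i=3: ✓ (witness j=7)
  i=4: ✓ (witness j=7)
  i=5: ✓ (witness j=7)
  i=6: ✓ (witness j=7)
  i=7: ✓ (witness j=8)
  i=8: ✓ (witness j=9)
Positions where it holds: {3, 4, 5, 6, 7, 8} → 6.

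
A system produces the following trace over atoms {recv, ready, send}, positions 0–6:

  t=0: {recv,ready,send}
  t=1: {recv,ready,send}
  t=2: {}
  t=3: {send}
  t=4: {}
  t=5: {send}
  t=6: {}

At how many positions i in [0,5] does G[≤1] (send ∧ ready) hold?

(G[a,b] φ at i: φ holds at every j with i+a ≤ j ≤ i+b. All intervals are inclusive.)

1

Evaluate at each i in [0,5]:
  i=0: ✓ (all of [0,1])
  i=1: ✗ (fails at j=2)
  i=2: ✗ (fails at j=2)
  i=3: ✗ (fails at j=3)
  i=4: ✗ (fails at j=4)
  i=5: ✗ (fails at j=5)
Positions where it holds: {0} → 1.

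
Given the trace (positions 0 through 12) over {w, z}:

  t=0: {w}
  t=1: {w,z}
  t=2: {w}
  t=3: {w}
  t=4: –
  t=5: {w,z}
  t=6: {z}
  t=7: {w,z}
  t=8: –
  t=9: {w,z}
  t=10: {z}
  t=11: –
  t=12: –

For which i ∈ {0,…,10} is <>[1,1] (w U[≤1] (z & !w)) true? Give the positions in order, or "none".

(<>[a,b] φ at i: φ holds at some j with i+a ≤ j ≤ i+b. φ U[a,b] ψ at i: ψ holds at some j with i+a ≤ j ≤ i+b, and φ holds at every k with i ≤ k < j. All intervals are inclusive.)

Evaluate at each i in [0,10]:
  i=0: ✗ (none in [1,1])
  i=1: ✗ (none in [2,2])
  i=2: ✗ (none in [3,3])
  i=3: ✗ (none in [4,4])
  i=4: ✓ (witness j=5)
  i=5: ✓ (witness j=6)
  i=6: ✗ (none in [7,7])
  i=7: ✗ (none in [8,8])
  i=8: ✓ (witness j=9)
  i=9: ✓ (witness j=10)
  i=10: ✗ (none in [11,11])

4, 5, 8, 9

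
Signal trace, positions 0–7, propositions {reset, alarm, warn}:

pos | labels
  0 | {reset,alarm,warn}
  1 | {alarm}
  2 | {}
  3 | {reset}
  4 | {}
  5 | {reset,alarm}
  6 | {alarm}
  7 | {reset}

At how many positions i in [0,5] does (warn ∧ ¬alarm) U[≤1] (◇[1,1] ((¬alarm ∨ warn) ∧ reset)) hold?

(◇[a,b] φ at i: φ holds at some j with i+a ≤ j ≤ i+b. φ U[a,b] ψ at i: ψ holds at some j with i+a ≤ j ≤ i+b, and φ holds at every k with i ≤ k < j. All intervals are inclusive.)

1

Evaluate at each i in [0,5]:
  i=0: ✗ (no rhs in [0,1])
  i=1: ✗ (lhs fails at k=1 before rhs at j=2)
  i=2: ✓ (rhs at j=2)
  i=3: ✗ (no rhs in [3,4])
  i=4: ✗ (no rhs in [4,5])
  i=5: ✗ (lhs fails at k=5 before rhs at j=6)
Positions where it holds: {2} → 1.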